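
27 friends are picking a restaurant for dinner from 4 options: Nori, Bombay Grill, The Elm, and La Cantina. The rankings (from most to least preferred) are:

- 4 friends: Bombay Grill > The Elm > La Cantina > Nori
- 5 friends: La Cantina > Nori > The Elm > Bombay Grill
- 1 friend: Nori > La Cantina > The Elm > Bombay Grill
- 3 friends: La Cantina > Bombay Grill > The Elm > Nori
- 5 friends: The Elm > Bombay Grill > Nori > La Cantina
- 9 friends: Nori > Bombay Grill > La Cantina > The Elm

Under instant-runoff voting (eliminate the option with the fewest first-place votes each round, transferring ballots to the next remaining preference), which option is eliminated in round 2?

Round 1: Nori 10, Bombay Grill 4, The Elm 5, La Cantina 8. Eliminate Bombay Grill.
Round 2: Nori 10, The Elm 9, La Cantina 8. Eliminate La Cantina.

La Cantina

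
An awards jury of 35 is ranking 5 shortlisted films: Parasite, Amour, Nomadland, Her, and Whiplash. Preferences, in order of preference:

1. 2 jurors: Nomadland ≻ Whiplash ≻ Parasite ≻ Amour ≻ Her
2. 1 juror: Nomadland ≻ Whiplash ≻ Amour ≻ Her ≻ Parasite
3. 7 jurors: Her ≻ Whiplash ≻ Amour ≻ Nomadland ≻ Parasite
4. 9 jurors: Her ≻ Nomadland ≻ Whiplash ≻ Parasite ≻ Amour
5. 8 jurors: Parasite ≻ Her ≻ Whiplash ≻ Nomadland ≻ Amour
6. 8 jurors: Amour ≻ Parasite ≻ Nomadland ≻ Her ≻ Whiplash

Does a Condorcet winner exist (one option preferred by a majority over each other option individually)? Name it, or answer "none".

none

Checking pairwise contests:
Nomadland beats Parasite 19–16.
Parasite beats Amour 19–16.
Her beats Nomadland 24–11.
Parasite beats Her 18–17.
Nomadland beats Whiplash 20–15.
Every option loses at least one head-to-head, so there is no Condorcet winner.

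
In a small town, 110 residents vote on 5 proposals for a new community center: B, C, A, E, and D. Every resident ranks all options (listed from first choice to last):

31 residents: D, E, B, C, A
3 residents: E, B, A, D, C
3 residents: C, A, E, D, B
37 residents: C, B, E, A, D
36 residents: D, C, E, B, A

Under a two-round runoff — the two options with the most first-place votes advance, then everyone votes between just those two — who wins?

D

Round 1 first-place votes: B 0, C 40, A 0, E 3, D 67.
D and C advance.
Runoff: D is preferred to C by 70 voters; C by 40.
D wins the runoff.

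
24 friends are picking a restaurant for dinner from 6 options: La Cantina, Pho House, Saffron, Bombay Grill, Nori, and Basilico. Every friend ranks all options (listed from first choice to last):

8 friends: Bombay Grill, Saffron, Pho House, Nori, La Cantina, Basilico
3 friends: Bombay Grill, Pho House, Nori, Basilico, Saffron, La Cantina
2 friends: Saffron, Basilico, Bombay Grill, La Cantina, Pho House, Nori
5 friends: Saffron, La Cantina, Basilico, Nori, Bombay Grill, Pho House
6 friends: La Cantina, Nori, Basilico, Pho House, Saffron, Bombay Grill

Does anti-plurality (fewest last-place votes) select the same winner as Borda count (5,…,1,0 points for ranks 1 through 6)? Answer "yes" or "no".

yes

Anti-plurality — last-place votes: La Cantina 3, Pho House 5, Saffron 0, Bombay Grill 6, Nori 2, Basilico 8. Winner: Saffron.
Borda — scores: La Cantina 62, Pho House 50, Saffron 76, Bombay Grill 66, Nori 59, Basilico 47. Winner: Saffron.
The two methods agree.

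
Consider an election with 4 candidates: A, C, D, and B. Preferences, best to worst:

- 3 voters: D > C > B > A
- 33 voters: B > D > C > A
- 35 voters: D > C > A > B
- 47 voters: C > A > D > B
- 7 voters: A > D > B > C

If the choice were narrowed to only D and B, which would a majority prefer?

Voters preferring D to B: 92; preferring B to D: 33.
D wins the head-to-head.

D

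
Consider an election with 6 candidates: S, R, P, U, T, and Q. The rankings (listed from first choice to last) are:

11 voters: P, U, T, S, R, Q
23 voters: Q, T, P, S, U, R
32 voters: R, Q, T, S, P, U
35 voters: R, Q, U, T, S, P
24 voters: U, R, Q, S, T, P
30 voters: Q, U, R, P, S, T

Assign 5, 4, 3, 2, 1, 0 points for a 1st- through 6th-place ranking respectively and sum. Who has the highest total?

S: 11·2 + 23·2 + 32·2 + 35·1 + 24·2 + 30·1 = 245
R: 11·1 + 23·0 + 32·5 + 35·5 + 24·4 + 30·3 = 532
P: 11·5 + 23·3 + 32·1 + 35·0 + 24·0 + 30·2 = 216
U: 11·4 + 23·1 + 32·0 + 35·3 + 24·5 + 30·4 = 412
T: 11·3 + 23·4 + 32·3 + 35·2 + 24·1 + 30·0 = 315
Q: 11·0 + 23·5 + 32·4 + 35·4 + 24·3 + 30·5 = 605
Q has the highest Borda score (605).

Q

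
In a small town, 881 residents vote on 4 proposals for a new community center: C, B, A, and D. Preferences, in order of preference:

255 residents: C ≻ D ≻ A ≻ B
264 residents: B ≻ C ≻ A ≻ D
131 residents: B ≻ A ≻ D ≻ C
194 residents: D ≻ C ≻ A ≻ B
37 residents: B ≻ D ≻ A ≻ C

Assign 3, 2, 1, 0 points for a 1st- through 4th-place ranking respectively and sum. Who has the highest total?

C

C: 255·3 + 264·2 + 131·0 + 194·2 + 37·0 = 1681
B: 255·0 + 264·3 + 131·3 + 194·0 + 37·3 = 1296
A: 255·1 + 264·1 + 131·2 + 194·1 + 37·1 = 1012
D: 255·2 + 264·0 + 131·1 + 194·3 + 37·2 = 1297
C has the highest Borda score (1681).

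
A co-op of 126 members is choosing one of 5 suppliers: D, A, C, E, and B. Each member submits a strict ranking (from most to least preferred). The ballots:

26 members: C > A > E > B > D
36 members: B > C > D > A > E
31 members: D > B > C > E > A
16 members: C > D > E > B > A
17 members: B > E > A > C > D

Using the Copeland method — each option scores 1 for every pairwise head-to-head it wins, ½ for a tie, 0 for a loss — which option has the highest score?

D: beats A and E; loses to C and B → score 2.
A: loses to D, C, E, and B → score 0.
C: beats D, A, and E; loses to B → score 3.
E: beats A; loses to D, C, and B → score 1.
B: beats D, A, C, and E → score 4.
B has the best pairwise record.

B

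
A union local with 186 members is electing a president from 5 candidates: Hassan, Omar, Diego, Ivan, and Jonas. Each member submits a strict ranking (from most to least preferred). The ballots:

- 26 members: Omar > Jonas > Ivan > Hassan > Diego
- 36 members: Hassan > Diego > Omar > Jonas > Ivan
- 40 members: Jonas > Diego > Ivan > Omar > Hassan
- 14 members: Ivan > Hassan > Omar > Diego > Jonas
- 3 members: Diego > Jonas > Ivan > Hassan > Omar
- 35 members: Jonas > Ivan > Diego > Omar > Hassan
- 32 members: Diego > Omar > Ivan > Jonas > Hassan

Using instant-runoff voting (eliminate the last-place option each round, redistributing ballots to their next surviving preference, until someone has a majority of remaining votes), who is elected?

Round 1: Hassan 36, Omar 26, Diego 35, Ivan 14, Jonas 75. Eliminate Ivan.
Round 2: Hassan 50, Omar 26, Diego 35, Jonas 75. Eliminate Omar.
Round 3: Hassan 50, Diego 35, Jonas 101. Jonas has a majority.

Jonas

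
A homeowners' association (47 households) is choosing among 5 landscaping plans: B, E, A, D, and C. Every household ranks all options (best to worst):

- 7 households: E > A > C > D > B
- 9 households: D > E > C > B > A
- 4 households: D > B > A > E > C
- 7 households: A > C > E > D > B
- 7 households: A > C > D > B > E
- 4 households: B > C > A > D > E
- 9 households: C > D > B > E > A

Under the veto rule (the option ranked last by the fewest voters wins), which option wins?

Last-place votes: B 14, E 11, A 18, D 0, C 4.
D is ranked last by the fewest voters, so D wins.

D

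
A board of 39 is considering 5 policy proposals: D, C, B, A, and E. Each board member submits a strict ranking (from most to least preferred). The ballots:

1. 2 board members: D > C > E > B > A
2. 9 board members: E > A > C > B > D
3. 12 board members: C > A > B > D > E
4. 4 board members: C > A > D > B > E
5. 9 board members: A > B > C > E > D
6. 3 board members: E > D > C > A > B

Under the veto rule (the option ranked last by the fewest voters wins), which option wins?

C

Last-place votes: D 18, C 0, B 3, A 2, E 16.
C is ranked last by the fewest voters, so C wins.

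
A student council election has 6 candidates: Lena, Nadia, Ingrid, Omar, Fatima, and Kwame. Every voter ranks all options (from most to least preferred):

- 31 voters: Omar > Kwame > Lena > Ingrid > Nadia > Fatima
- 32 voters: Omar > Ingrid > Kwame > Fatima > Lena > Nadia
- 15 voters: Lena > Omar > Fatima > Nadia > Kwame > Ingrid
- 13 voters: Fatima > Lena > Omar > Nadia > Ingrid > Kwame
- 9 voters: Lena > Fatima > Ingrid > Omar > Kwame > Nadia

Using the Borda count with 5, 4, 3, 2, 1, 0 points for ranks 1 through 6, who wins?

Lena: 31·3 + 32·1 + 15·5 + 13·4 + 9·5 = 297
Nadia: 31·1 + 32·0 + 15·2 + 13·2 + 9·0 = 87
Ingrid: 31·2 + 32·4 + 15·0 + 13·1 + 9·3 = 230
Omar: 31·5 + 32·5 + 15·4 + 13·3 + 9·2 = 432
Fatima: 31·0 + 32·2 + 15·3 + 13·5 + 9·4 = 210
Kwame: 31·4 + 32·3 + 15·1 + 13·0 + 9·1 = 244
Omar has the highest Borda score (432).

Omar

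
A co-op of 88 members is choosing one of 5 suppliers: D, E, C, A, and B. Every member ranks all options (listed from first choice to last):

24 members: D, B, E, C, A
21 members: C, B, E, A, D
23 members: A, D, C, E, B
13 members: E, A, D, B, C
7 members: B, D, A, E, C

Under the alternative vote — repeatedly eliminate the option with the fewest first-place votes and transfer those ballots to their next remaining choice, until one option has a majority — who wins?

A

Round 1: D 24, E 13, C 21, A 23, B 7. Eliminate B.
Round 2: D 31, E 13, C 21, A 23. Eliminate E.
Round 3: D 31, C 21, A 36. Eliminate C.
Round 4: D 31, A 57. A has a majority.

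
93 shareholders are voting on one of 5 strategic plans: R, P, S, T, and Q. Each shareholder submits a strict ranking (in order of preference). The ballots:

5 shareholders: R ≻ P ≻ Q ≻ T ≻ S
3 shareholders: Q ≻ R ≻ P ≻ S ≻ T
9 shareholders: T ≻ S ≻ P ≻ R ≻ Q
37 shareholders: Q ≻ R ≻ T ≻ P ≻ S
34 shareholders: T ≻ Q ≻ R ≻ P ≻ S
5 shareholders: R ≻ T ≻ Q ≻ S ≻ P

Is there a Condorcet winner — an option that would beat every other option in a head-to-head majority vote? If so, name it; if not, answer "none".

Checking pairwise contests:
Q beats R 74–19.
R beats P 84–9.
R beats S 84–9.
R beats T 50–43.
T beats Q 48–45.
Every option loses at least one head-to-head, so there is no Condorcet winner.

none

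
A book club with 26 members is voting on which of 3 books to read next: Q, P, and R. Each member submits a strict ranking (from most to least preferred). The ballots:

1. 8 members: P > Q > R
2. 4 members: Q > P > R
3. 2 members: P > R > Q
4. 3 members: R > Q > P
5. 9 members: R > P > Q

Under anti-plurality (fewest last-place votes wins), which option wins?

Last-place votes: Q 11, P 3, R 12.
P is ranked last by the fewest voters, so P wins.

P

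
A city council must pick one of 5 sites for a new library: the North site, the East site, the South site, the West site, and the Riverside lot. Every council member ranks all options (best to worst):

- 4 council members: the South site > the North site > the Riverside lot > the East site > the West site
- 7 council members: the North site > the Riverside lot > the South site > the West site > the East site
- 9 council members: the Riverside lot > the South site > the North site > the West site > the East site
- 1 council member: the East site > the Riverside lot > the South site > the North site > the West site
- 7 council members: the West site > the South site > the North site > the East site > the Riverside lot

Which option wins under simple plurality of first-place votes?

the Riverside lot

First-place votes: the North site 7, the East site 1, the South site 4, the West site 7, the Riverside lot 9.
the Riverside lot has the most first-place votes.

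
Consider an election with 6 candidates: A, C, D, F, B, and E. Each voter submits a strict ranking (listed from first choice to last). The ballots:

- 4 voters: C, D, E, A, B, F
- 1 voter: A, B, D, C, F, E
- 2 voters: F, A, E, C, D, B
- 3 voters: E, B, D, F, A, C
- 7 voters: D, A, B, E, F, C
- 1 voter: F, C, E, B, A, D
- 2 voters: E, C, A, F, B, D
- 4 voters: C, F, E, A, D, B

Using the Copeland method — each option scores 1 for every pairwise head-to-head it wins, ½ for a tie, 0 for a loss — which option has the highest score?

E

A: beats C, F, and B; loses to D and E → score 3.
C: beats D and B; loses to A, F, and E → score 2.
D: beats A, F, and B; ties E; loses to C → score 3.5.
F: beats C; loses to A, D, B, and E → score 1.
B: beats F; loses to A, C, D, and E → score 1.
E: beats A, C, F, and B; ties D → score 4.5.
E has the best pairwise record.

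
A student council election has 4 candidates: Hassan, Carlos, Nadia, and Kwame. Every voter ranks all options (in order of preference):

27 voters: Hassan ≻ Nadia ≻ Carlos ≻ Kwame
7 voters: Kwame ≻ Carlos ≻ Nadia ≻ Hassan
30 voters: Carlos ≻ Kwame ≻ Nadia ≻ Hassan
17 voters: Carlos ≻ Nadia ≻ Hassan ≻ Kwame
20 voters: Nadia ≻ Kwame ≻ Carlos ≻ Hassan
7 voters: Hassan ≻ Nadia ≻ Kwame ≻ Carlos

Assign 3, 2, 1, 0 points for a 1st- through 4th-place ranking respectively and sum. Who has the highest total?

Carlos

Hassan: 27·3 + 7·0 + 30·0 + 17·1 + 20·0 + 7·3 = 119
Carlos: 27·1 + 7·2 + 30·3 + 17·3 + 20·1 + 7·0 = 202
Nadia: 27·2 + 7·1 + 30·1 + 17·2 + 20·3 + 7·2 = 199
Kwame: 27·0 + 7·3 + 30·2 + 17·0 + 20·2 + 7·1 = 128
Carlos has the highest Borda score (202).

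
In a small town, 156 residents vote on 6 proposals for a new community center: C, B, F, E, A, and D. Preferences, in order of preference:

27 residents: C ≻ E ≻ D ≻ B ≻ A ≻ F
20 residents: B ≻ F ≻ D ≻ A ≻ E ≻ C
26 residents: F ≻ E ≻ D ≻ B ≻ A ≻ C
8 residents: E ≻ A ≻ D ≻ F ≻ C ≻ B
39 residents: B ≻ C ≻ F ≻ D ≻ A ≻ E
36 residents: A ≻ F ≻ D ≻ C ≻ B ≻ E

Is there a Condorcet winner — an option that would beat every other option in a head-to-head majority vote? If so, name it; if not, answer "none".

none

Checking pairwise contests:
B beats C 85–71.
D beats B 97–59.
B beats F 86–70.
C beats E 102–54.
B beats A 112–44.
F beats D 121–35.
Every option loses at least one head-to-head, so there is no Condorcet winner.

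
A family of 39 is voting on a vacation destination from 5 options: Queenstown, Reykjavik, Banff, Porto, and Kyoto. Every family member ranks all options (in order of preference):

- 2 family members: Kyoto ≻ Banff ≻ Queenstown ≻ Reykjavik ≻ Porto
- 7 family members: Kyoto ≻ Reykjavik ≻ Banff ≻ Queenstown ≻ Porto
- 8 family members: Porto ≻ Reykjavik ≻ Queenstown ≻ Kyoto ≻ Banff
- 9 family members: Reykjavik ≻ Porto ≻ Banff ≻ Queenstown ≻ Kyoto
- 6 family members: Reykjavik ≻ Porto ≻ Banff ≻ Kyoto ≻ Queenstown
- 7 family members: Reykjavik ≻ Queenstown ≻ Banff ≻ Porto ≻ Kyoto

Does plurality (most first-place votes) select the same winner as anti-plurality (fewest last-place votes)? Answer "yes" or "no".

Plurality — first-place votes: Queenstown 0, Reykjavik 22, Banff 0, Porto 8, Kyoto 9. Winner: Reykjavik.
Anti-plurality — last-place votes: Queenstown 6, Reykjavik 0, Banff 8, Porto 9, Kyoto 16. Winner: Reykjavik.
The two methods agree.

yes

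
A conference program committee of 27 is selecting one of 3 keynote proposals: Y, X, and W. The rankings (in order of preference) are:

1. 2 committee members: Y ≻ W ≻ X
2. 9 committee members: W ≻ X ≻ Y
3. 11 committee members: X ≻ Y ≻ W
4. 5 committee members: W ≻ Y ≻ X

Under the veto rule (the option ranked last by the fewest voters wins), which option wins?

Last-place votes: Y 9, X 7, W 11.
X is ranked last by the fewest voters, so X wins.

X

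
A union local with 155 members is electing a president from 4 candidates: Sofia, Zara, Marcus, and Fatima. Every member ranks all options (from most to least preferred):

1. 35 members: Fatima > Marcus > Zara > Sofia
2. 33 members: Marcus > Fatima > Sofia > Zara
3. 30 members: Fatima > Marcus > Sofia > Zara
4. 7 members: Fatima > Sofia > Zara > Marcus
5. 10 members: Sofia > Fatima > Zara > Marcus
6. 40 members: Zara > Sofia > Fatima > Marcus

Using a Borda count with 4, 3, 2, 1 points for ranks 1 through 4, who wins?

Sofia: 35·1 + 33·2 + 30·2 + 7·3 + 10·4 + 40·3 = 342
Zara: 35·2 + 33·1 + 30·1 + 7·2 + 10·2 + 40·4 = 327
Marcus: 35·3 + 33·4 + 30·3 + 7·1 + 10·1 + 40·1 = 384
Fatima: 35·4 + 33·3 + 30·4 + 7·4 + 10·3 + 40·2 = 497
Fatima has the highest Borda score (497).

Fatima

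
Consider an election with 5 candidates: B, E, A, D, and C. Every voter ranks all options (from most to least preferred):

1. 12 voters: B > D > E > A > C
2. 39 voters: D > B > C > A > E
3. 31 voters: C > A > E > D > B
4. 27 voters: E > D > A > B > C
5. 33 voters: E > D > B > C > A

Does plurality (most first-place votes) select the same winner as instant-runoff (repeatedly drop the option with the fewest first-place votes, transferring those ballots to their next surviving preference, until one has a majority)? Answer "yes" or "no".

Plurality — first-place votes: B 12, E 60, A 0, D 39, C 31. Winner: E.
Instant-runoff — R1 B 12, E 60, A 0, D 39, C 31 (A out); R2 B 12, E 60, D 39, C 31 (B out); R3 E 60, D 51, C 31 (C out); R4 E 91, D 51 (E winner). Winner: E.
The two methods agree.

yes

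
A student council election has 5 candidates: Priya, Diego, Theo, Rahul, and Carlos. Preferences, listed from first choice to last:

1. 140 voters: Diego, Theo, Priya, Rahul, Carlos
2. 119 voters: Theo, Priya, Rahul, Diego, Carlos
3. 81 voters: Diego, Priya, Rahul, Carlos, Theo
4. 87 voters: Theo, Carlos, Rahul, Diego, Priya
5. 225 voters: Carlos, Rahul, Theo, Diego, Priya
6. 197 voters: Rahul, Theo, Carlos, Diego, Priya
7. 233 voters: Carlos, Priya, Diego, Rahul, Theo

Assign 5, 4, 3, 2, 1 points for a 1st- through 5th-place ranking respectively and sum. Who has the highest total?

Carlos

Priya: 140·3 + 119·4 + 81·4 + 87·1 + 225·1 + 197·1 + 233·4 = 2661
Diego: 140·5 + 119·2 + 81·5 + 87·2 + 225·2 + 197·2 + 233·3 = 3060
Theo: 140·4 + 119·5 + 81·1 + 87·5 + 225·3 + 197·4 + 233·1 = 3367
Rahul: 140·2 + 119·3 + 81·3 + 87·3 + 225·4 + 197·5 + 233·2 = 3492
Carlos: 140·1 + 119·1 + 81·2 + 87·4 + 225·5 + 197·3 + 233·5 = 3650
Carlos has the highest Borda score (3650).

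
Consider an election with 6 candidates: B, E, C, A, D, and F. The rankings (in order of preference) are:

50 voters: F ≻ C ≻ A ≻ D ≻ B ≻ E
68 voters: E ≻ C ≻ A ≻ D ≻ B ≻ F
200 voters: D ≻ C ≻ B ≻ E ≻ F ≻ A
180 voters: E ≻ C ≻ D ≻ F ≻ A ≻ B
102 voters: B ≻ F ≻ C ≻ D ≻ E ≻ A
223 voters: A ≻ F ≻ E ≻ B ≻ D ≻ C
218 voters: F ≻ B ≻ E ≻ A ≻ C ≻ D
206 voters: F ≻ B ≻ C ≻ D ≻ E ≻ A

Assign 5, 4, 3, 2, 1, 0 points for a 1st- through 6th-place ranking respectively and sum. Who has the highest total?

F

B: 50·1 + 68·1 + 200·3 + 180·0 + 102·5 + 223·2 + 218·4 + 206·4 = 3370
E: 50·0 + 68·5 + 200·2 + 180·5 + 102·1 + 223·3 + 218·3 + 206·1 = 3271
C: 50·4 + 68·4 + 200·4 + 180·4 + 102·3 + 223·0 + 218·1 + 206·3 = 3134
A: 50·3 + 68·3 + 200·0 + 180·1 + 102·0 + 223·5 + 218·2 + 206·0 = 2085
D: 50·2 + 68·2 + 200·5 + 180·3 + 102·2 + 223·1 + 218·0 + 206·2 = 2615
F: 50·5 + 68·0 + 200·1 + 180·2 + 102·4 + 223·4 + 218·5 + 206·5 = 4230
F has the highest Borda score (4230).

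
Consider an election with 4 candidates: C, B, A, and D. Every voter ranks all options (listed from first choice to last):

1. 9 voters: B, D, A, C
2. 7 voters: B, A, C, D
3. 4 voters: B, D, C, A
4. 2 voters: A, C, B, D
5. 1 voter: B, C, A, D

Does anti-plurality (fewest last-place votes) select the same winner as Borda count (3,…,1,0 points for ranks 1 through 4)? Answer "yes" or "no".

yes

Anti-plurality — last-place votes: C 9, B 0, A 4, D 10. Winner: B.
Borda — scores: C 17, B 65, A 30, D 26. Winner: B.
The two methods agree.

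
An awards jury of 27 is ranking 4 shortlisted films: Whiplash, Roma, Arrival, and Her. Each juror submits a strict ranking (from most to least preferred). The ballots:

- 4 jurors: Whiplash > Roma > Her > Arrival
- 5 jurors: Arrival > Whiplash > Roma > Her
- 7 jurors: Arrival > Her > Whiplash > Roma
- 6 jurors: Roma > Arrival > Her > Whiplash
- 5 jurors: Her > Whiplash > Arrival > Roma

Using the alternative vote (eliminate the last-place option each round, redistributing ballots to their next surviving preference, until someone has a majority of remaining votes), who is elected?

Round 1: Whiplash 4, Roma 6, Arrival 12, Her 5. Eliminate Whiplash.
Round 2: Roma 10, Arrival 12, Her 5. Eliminate Her.
Round 3: Roma 10, Arrival 17. Arrival has a majority.

Arrival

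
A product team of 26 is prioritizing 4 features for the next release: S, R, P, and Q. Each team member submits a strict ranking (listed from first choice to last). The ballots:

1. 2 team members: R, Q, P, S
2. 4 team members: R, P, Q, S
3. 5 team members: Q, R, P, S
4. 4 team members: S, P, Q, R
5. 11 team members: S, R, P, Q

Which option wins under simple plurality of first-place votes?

S

First-place votes: S 15, R 6, P 0, Q 5.
S has the most first-place votes.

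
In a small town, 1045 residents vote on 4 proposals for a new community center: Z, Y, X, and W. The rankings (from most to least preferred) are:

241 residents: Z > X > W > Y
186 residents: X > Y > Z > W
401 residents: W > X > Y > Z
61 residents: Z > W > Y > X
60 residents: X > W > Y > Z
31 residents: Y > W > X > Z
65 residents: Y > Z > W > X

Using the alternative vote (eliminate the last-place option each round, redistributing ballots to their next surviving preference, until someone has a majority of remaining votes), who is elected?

Z

Round 1: Z 302, Y 96, X 246, W 401. Eliminate Y.
Round 2: Z 367, X 246, W 432. Eliminate X.
Round 3: Z 553, W 492. Z has a majority.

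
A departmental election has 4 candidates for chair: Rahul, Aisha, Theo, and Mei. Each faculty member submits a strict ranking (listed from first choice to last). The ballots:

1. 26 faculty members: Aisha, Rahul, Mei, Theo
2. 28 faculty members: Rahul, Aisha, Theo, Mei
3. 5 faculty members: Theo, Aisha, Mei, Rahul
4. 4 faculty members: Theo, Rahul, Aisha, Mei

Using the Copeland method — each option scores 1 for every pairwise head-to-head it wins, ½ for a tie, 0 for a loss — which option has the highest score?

Rahul: beats Aisha, Theo, and Mei → score 3.
Aisha: beats Theo and Mei; loses to Rahul → score 2.
Theo: beats Mei; loses to Rahul and Aisha → score 1.
Mei: loses to Rahul, Aisha, and Theo → score 0.
Rahul has the best pairwise record.

Rahul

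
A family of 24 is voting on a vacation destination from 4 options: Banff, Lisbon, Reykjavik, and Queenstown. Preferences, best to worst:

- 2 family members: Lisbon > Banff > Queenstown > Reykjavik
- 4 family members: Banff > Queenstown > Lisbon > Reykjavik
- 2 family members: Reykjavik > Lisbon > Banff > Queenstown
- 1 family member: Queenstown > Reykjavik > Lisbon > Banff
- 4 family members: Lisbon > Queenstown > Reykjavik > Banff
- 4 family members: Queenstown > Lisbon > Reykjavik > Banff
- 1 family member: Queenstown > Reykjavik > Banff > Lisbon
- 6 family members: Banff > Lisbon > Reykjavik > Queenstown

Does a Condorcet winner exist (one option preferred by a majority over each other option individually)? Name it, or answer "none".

Lisbon vs Banff: 13–11 for Lisbon.
Lisbon vs Reykjavik: 20–4 for Lisbon.
Lisbon vs Queenstown: 14–10 for Lisbon.
Lisbon beats every other option head-to-head.

Lisbon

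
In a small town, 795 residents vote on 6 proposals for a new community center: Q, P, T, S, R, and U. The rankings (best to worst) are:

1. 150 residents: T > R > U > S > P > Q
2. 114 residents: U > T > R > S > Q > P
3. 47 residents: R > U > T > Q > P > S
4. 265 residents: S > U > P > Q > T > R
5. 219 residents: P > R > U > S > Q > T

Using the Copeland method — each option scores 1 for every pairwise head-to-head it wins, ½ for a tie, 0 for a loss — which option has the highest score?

Q: beats T; loses to P, S, R, and U → score 1.
P: beats Q, T, and R; loses to S and U → score 3.
T: beats R; loses to Q, P, S, and U → score 1.
S: beats Q, P, and T; loses to R and U → score 3.
R: beats Q, S, and U; loses to P and T → score 3.
U: beats Q, P, T, and S; loses to R → score 4.
U has the best pairwise record.

U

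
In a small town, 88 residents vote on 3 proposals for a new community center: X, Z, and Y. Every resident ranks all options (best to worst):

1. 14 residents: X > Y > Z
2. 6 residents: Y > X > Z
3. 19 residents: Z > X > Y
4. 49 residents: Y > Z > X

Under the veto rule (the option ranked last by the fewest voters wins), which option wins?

Y

Last-place votes: X 49, Z 20, Y 19.
Y is ranked last by the fewest voters, so Y wins.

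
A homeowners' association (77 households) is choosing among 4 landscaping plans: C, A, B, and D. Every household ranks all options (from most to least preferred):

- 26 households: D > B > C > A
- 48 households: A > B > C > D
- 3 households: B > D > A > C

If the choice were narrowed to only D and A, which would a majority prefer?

A

Voters preferring D to A: 29; preferring A to D: 48.
A wins the head-to-head.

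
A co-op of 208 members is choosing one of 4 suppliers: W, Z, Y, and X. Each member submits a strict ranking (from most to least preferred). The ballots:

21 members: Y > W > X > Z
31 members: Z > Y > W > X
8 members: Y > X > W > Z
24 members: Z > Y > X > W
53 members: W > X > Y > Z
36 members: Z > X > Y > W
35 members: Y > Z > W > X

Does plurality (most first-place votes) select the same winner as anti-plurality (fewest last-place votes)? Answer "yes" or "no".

Plurality — first-place votes: W 53, Z 91, Y 64, X 0. Winner: Z.
Anti-plurality — last-place votes: W 60, Z 82, Y 0, X 66. Winner: Y.
The two methods disagree.

no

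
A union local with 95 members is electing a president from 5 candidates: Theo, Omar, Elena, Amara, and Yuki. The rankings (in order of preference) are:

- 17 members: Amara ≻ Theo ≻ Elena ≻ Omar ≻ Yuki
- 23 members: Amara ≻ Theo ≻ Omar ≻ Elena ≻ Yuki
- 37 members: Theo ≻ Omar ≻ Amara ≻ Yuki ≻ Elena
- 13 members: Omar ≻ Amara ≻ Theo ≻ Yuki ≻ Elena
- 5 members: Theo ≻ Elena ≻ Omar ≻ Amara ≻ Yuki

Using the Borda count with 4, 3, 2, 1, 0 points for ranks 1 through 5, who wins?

Theo

Theo: 17·3 + 23·3 + 37·4 + 13·2 + 5·4 = 314
Omar: 17·1 + 23·2 + 37·3 + 13·4 + 5·2 = 236
Elena: 17·2 + 23·1 + 37·0 + 13·0 + 5·3 = 72
Amara: 17·4 + 23·4 + 37·2 + 13·3 + 5·1 = 278
Yuki: 17·0 + 23·0 + 37·1 + 13·1 + 5·0 = 50
Theo has the highest Borda score (314).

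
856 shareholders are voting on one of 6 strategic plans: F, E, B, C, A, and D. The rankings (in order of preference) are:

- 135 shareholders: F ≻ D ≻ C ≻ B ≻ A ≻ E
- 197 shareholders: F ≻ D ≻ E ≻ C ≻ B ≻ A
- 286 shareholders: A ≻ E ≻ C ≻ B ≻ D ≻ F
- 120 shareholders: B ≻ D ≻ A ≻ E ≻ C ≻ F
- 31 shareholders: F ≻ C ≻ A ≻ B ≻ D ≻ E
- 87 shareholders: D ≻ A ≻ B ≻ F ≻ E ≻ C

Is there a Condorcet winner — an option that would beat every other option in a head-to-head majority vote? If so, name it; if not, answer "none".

none

Checking pairwise contests:
B beats F 493–363.
F beats E 450–406.
E beats B 483–373.
F beats C 450–406.
B beats A 452–404.
B beats D 437–419.
Every option loses at least one head-to-head, so there is no Condorcet winner.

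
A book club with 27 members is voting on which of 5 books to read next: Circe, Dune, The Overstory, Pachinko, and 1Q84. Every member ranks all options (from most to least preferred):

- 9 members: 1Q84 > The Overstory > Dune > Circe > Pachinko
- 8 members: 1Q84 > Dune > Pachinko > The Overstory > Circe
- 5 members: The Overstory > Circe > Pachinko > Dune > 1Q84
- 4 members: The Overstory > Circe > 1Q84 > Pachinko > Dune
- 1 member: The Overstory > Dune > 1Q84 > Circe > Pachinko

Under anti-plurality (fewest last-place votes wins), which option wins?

Last-place votes: Circe 8, Dune 4, The Overstory 0, Pachinko 10, 1Q84 5.
The Overstory is ranked last by the fewest voters, so The Overstory wins.

The Overstory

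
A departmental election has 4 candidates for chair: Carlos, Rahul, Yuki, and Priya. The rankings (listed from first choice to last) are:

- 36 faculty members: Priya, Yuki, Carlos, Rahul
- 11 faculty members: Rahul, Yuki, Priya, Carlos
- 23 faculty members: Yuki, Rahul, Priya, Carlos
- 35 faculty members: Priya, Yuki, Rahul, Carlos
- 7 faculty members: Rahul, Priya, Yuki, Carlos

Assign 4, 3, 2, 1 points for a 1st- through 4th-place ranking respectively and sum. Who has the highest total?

Carlos: 36·2 + 11·1 + 23·1 + 35·1 + 7·1 = 148
Rahul: 36·1 + 11·4 + 23·3 + 35·2 + 7·4 = 247
Yuki: 36·3 + 11·3 + 23·4 + 35·3 + 7·2 = 352
Priya: 36·4 + 11·2 + 23·2 + 35·4 + 7·3 = 373
Priya has the highest Borda score (373).

Priya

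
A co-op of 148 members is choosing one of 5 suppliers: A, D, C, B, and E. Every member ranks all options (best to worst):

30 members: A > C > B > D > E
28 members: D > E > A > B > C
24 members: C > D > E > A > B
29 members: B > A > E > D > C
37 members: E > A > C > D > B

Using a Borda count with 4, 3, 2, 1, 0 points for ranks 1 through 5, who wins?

A

A: 30·4 + 28·2 + 24·1 + 29·3 + 37·3 = 398
D: 30·1 + 28·4 + 24·3 + 29·1 + 37·1 = 280
C: 30·3 + 28·0 + 24·4 + 29·0 + 37·2 = 260
B: 30·2 + 28·1 + 24·0 + 29·4 + 37·0 = 204
E: 30·0 + 28·3 + 24·2 + 29·2 + 37·4 = 338
A has the highest Borda score (398).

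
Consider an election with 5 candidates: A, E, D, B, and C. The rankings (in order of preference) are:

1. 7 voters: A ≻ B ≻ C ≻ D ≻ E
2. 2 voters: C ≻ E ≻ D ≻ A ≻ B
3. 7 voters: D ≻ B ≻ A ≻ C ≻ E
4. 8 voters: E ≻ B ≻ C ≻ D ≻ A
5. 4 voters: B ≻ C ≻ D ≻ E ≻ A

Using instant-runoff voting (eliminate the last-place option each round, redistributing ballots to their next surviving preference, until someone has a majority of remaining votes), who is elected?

D

Round 1: A 7, E 8, D 7, B 4, C 2. Eliminate C.
Round 2: A 7, E 10, D 7, B 4. Eliminate B.
Round 3: A 7, E 10, D 11. Eliminate A.
Round 4: E 10, D 18. D has a majority.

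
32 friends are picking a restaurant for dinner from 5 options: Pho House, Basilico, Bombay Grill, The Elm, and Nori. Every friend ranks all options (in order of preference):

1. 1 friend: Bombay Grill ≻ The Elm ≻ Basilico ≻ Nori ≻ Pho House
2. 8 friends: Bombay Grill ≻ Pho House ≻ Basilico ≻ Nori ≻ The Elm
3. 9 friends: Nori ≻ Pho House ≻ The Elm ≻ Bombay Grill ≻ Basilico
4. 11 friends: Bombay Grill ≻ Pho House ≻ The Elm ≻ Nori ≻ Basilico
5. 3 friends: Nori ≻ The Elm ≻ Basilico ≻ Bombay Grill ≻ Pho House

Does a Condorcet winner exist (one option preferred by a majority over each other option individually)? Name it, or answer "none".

Bombay Grill vs Pho House: 23–9 for Bombay Grill.
Bombay Grill vs Basilico: 29–3 for Bombay Grill.
Bombay Grill vs The Elm: 20–12 for Bombay Grill.
Bombay Grill vs Nori: 20–12 for Bombay Grill.
Bombay Grill beats every other option head-to-head.

Bombay Grill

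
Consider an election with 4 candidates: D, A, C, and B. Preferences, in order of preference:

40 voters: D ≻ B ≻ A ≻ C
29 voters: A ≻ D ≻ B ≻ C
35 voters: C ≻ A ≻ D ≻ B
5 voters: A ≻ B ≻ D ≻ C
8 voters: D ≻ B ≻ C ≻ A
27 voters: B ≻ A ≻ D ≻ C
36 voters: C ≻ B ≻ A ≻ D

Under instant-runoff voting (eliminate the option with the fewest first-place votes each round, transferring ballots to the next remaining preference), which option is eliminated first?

B

Round 1: D 48, A 34, C 71, B 27. Eliminate B.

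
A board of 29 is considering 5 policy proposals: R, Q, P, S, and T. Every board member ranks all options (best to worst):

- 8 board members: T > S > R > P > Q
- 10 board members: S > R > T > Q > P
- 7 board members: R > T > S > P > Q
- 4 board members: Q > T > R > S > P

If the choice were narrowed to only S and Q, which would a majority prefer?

S

Voters preferring S to Q: 25; preferring Q to S: 4.
S wins the head-to-head.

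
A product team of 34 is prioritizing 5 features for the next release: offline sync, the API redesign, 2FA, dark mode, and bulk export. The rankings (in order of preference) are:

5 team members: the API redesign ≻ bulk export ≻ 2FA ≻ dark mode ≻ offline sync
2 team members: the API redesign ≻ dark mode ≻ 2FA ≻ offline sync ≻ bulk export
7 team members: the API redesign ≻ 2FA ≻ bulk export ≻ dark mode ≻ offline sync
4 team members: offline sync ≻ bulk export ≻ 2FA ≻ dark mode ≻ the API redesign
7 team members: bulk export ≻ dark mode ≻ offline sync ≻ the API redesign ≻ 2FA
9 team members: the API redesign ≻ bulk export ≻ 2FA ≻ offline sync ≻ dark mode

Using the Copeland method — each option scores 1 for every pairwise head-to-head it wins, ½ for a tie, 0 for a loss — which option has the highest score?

offline sync: loses to the API redesign, 2FA, dark mode, and bulk export → score 0.
the API redesign: beats offline sync, 2FA, dark mode, and bulk export → score 4.
2FA: beats offline sync and dark mode; loses to the API redesign and bulk export → score 2.
dark mode: beats offline sync; loses to the API redesign, 2FA, and bulk export → score 1.
bulk export: beats offline sync, 2FA, and dark mode; loses to the API redesign → score 3.
the API redesign has the best pairwise record.

the API redesign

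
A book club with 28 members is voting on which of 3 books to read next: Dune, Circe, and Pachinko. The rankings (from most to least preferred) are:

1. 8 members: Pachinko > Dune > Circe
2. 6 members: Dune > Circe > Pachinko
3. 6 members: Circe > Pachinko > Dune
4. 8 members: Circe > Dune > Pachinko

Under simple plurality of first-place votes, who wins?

Circe

First-place votes: Dune 6, Circe 14, Pachinko 8.
Circe has the most first-place votes.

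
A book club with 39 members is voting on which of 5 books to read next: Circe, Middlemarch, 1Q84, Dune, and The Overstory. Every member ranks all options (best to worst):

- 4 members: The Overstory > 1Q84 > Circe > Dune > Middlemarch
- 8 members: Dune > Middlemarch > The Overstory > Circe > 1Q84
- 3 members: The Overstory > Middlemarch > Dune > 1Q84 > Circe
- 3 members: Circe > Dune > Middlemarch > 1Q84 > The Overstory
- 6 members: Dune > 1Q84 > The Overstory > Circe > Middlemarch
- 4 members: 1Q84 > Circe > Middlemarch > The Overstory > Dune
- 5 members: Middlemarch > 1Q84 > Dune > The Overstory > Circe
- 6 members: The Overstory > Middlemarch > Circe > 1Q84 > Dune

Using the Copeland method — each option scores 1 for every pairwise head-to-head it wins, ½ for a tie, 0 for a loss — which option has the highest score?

Circe: loses to Middlemarch, 1Q84, Dune, and The Overstory → score 0.
Middlemarch: beats Circe, 1Q84, and The Overstory; loses to Dune → score 3.
1Q84: beats Circe; loses to Middlemarch, Dune, and The Overstory → score 1.
Dune: beats Circe, Middlemarch, 1Q84, and The Overstory → score 4.
The Overstory: beats Circe and 1Q84; loses to Middlemarch and Dune → score 2.
Dune has the best pairwise record.

Dune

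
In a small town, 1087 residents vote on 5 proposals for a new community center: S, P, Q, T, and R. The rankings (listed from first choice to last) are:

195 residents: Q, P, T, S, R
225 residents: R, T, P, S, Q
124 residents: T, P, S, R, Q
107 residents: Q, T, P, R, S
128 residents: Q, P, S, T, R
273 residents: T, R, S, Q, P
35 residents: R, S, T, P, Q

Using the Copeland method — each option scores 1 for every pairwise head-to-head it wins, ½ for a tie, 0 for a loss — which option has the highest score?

T

S: beats Q; loses to P, T, and R → score 1.
P: beats S and R; loses to Q and T → score 2.
Q: beats P; loses to S, T, and R → score 1.
T: beats S, P, Q, and R → score 4.
R: beats S and Q; loses to P and T → score 2.
T has the best pairwise record.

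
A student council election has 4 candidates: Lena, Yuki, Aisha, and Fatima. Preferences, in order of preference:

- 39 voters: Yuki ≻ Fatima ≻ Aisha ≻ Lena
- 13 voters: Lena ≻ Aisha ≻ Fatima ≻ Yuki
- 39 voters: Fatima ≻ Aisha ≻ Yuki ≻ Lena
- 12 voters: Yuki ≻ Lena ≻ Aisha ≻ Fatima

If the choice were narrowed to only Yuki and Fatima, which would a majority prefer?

Fatima

Voters preferring Yuki to Fatima: 51; preferring Fatima to Yuki: 52.
Fatima wins the head-to-head.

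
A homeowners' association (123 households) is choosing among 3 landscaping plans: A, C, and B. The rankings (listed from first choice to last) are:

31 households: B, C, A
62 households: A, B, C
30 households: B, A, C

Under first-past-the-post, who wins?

A

First-place votes: A 62, C 0, B 61.
A has the most first-place votes.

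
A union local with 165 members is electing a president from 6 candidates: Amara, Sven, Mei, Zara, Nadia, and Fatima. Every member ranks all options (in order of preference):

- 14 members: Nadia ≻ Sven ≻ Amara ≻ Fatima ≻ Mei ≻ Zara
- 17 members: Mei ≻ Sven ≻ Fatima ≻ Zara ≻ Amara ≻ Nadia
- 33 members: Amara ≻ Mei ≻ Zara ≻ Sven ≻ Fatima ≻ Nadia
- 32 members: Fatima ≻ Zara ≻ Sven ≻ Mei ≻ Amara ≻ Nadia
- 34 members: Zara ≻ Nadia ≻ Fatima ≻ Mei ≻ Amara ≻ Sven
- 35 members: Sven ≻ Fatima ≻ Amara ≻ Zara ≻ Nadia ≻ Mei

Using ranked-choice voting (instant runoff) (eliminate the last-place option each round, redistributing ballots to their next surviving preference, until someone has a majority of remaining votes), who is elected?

Round 1: Amara 33, Sven 35, Mei 17, Zara 34, Nadia 14, Fatima 32. Eliminate Nadia.
Round 2: Amara 33, Sven 49, Mei 17, Zara 34, Fatima 32. Eliminate Mei.
Round 3: Amara 33, Sven 66, Zara 34, Fatima 32. Eliminate Fatima.
Round 4: Amara 33, Sven 66, Zara 66. Eliminate Amara.
Round 5: Sven 66, Zara 99. Zara has a majority.

Zara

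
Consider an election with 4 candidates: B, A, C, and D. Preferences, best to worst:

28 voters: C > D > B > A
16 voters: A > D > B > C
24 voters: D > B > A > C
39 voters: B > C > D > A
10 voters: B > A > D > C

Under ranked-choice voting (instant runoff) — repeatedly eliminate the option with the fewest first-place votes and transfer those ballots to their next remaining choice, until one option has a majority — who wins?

D

Round 1: B 49, A 16, C 28, D 24. Eliminate A.
Round 2: B 49, C 28, D 40. Eliminate C.
Round 3: B 49, D 68. D has a majority.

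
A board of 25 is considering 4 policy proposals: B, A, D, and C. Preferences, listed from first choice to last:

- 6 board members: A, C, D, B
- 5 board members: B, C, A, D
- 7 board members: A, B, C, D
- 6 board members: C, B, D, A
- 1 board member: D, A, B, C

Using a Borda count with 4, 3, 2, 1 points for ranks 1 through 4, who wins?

C

B: 6·1 + 5·4 + 7·3 + 6·3 + 1·2 = 67
A: 6·4 + 5·2 + 7·4 + 6·1 + 1·3 = 71
D: 6·2 + 5·1 + 7·1 + 6·2 + 1·4 = 40
C: 6·3 + 5·3 + 7·2 + 6·4 + 1·1 = 72
C has the highest Borda score (72).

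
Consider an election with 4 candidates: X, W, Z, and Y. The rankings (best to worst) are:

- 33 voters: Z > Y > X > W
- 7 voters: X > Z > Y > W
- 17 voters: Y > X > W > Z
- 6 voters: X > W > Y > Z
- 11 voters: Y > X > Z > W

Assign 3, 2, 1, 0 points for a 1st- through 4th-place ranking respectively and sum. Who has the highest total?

Y

X: 33·1 + 7·3 + 17·2 + 6·3 + 11·2 = 128
W: 33·0 + 7·0 + 17·1 + 6·2 + 11·0 = 29
Z: 33·3 + 7·2 + 17·0 + 6·0 + 11·1 = 124
Y: 33·2 + 7·1 + 17·3 + 6·1 + 11·3 = 163
Y has the highest Borda score (163).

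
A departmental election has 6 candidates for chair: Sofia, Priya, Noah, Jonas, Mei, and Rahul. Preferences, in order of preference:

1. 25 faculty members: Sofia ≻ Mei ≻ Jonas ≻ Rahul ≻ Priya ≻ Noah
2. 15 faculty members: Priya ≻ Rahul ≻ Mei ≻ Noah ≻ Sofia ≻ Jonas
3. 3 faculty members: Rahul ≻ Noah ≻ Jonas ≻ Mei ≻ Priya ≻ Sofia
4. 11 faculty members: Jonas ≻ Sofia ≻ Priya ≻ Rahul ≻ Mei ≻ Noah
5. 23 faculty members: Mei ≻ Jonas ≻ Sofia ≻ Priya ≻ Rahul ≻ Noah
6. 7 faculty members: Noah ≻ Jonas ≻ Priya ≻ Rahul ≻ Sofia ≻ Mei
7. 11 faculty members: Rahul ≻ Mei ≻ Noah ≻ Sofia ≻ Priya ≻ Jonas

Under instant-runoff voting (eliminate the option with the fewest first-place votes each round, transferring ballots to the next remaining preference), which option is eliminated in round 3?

Priya

Round 1: Sofia 25, Priya 15, Noah 7, Jonas 11, Mei 23, Rahul 14. Eliminate Noah.
Round 2: Sofia 25, Priya 15, Jonas 18, Mei 23, Rahul 14. Eliminate Rahul.
Round 3: Sofia 25, Priya 15, Jonas 21, Mei 34. Eliminate Priya.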